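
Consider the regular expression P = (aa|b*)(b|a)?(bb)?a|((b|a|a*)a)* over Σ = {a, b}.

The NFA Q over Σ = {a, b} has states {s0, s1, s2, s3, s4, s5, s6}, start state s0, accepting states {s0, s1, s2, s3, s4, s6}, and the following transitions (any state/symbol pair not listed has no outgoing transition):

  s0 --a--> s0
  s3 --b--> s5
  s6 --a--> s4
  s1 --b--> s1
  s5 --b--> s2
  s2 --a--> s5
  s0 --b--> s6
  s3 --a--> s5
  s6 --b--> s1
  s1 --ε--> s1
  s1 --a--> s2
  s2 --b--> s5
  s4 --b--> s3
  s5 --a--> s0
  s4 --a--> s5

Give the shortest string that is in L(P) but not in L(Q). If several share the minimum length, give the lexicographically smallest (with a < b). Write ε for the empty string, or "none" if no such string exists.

The string baa is accepted by P but not by Q.
No shorter string lies in the difference, and baa is the lexicographically first length-3 string in L(P) \ L(Q).

baa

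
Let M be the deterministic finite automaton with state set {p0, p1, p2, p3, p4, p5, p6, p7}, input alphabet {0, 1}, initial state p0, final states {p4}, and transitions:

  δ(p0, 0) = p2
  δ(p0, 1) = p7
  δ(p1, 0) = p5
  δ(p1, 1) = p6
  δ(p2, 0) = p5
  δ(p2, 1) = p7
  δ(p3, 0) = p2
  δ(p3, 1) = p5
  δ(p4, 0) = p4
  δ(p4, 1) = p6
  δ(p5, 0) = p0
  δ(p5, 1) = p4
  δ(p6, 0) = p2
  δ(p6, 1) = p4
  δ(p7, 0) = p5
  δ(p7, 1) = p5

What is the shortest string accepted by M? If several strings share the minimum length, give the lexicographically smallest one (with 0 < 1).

001

A breadth-first search from p0 reaches an accepting state first via the path p0 → p2 → p5 → p4 on input 001.
No string of length < 3 is accepted (BFS exhausts all shorter strings without reaching an accepting state), and 001 is the lexicographically least accepting string of length 3.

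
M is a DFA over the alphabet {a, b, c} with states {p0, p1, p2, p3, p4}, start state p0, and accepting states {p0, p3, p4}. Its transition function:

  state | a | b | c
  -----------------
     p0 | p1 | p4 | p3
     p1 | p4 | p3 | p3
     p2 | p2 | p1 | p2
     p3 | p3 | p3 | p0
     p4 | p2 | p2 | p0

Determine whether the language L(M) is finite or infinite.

State p0 is reachable from the start and can reach an accepting state, and it lies on the cycle p0 → p1 → p3 → p0.
Traversing that cycle any number of times yields accepted strings of unbounded length, so the language is infinite.

infinite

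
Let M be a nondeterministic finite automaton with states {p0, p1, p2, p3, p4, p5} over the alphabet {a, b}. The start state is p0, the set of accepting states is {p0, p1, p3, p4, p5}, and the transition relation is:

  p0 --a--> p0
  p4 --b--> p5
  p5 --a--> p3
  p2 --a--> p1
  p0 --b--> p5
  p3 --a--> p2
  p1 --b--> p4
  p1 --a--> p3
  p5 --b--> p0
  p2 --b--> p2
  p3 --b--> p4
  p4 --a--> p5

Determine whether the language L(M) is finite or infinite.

infinite

State p0 is reachable from the start and can reach an accepting state, and it lies on the cycle p0 → p0.
Traversing that cycle any number of times yields accepted strings of unbounded length, so the language is infinite.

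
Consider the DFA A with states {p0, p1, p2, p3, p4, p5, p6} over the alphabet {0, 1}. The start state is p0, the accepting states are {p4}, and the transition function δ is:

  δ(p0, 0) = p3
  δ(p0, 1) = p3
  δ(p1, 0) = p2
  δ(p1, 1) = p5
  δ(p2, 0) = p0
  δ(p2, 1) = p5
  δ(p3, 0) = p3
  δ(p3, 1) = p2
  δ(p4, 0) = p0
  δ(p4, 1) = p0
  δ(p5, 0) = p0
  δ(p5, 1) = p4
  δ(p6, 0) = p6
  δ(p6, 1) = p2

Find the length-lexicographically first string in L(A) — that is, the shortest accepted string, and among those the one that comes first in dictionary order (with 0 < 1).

A breadth-first search from p0 reaches an accepting state first via the path p0 → p3 → p2 → p5 → p4 on input 0111.
No string of length < 4 is accepted (BFS exhausts all shorter strings without reaching an accepting state), and 0111 is the lexicographically least accepting string of length 4.

0111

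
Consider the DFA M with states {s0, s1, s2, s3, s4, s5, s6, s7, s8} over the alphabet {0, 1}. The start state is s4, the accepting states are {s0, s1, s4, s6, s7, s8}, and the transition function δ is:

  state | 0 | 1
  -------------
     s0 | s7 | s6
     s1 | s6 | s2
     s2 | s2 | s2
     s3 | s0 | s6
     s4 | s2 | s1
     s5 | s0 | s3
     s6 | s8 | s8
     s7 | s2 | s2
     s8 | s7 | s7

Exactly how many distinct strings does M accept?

9

The useful subgraph on states {s1, s4, s6, s7, s8} is acyclic, so L(M) is finite; the longest accepting path visits 5 useful states, giving maximum string length 4.
Counting accepting paths from s4 by length: 1 of length 0, 1 of length 1, 1 of length 2, 2 of length 3, 4 of length 4. Total 9.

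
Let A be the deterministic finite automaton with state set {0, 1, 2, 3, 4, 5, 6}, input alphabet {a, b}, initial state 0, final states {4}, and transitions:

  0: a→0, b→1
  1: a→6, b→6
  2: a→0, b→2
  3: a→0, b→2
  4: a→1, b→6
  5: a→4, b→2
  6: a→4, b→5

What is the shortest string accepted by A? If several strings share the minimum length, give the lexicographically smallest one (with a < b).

baa

A breadth-first search from 0 reaches an accepting state first via the path 0 → 1 → 6 → 4 on input baa.
No string of length < 3 is accepted (BFS exhausts all shorter strings without reaching an accepting state), and baa is the lexicographically least accepting string of length 3.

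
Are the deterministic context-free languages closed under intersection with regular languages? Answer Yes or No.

Yes

Run the DPDA and a DFA for the regular language in lock-step (product of the two finite controls, one shared stack, the DFA component advancing only on genuine input moves); the result is still deterministic and accepts when both components accept.
So the deterministic context-free languages are closed under intersection with a regular language.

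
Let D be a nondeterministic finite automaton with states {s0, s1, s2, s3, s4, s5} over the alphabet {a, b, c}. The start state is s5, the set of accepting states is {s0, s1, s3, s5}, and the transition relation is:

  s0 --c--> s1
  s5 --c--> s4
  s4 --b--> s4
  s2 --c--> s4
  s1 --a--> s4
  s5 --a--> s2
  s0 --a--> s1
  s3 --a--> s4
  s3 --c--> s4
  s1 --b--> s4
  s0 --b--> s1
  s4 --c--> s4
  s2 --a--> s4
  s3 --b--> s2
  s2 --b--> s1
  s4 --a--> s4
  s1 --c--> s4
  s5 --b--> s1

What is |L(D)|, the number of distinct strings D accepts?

The useful subgraph on states {s1, s2, s5} is acyclic, so L(D) is finite; the longest accepting path visits 3 useful states, giving maximum string length 2.
Counting accepting paths from s5 by length: 1 of length 0, 1 of length 1, 1 of length 2. Total 3.

3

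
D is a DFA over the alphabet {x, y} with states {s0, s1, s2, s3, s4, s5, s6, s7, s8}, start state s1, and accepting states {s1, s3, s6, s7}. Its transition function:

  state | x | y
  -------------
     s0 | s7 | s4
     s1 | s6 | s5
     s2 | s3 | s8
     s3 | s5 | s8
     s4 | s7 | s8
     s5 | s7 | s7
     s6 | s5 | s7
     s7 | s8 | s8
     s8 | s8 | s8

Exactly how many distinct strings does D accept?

The useful subgraph on states {s1, s5, s6, s7} is acyclic, so L(D) is finite; the longest accepting path visits 4 useful states, giving maximum string length 3.
Counting accepting paths from s1 by length: 1 of length 0, 1 of length 1, 3 of length 2, 2 of length 3. Total 7.

7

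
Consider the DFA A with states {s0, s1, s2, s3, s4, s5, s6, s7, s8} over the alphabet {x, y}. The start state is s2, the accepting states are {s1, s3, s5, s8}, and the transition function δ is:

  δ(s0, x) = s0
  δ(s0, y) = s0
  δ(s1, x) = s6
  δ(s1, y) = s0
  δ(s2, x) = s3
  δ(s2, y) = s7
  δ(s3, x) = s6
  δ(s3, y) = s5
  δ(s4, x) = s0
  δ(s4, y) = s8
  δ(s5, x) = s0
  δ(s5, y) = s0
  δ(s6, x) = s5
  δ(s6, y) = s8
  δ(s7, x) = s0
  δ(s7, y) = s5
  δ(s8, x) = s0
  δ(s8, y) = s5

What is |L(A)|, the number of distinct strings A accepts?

6

The useful subgraph on states {s2, s3, s5, s6, s7, s8} is acyclic, so L(A) is finite; the longest accepting path visits 5 useful states, giving maximum string length 4.
Counting accepting paths from s2 by length: 1 of length 1, 2 of length 2, 2 of length 3, 1 of length 4. Total 6.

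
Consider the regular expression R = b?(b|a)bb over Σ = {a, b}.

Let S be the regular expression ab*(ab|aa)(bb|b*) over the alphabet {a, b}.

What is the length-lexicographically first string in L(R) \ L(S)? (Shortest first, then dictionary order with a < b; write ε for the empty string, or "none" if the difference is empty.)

The string abb is accepted by R but not by S.
No shorter string lies in the difference, and abb is the lexicographically first length-3 string in L(R) \ L(S).

abb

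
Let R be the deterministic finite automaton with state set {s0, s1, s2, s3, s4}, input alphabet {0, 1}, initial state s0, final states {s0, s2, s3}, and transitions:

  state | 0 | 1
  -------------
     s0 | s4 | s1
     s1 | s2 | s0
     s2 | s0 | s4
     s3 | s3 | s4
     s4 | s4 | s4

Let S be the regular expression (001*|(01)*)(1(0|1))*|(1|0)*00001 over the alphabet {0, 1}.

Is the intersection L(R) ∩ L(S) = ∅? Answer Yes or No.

The empty string ε is accepted by both R and S.
Hence L(R) ∩ L(S) ≠ ∅.

No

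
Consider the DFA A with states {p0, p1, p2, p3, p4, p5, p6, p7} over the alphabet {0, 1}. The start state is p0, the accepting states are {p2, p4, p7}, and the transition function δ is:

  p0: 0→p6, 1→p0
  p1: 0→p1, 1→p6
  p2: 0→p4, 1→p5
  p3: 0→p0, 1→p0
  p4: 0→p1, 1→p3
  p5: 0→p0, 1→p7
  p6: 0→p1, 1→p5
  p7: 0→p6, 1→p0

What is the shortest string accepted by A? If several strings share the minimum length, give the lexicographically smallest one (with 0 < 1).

A breadth-first search from p0 reaches an accepting state first via the path p0 → p6 → p5 → p7 on input 011.
No string of length < 3 is accepted (BFS exhausts all shorter strings without reaching an accepting state), and 011 is the lexicographically least accepting string of length 3.

011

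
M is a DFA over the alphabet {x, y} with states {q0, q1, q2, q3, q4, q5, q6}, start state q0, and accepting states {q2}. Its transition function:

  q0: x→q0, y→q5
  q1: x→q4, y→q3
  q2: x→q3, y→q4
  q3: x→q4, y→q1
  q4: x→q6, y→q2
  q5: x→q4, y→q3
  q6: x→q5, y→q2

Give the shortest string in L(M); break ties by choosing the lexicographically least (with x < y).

A breadth-first search from q0 reaches an accepting state first via the path q0 → q5 → q4 → q2 on input yxy.
No string of length < 3 is accepted (BFS exhausts all shorter strings without reaching an accepting state), and yxy is the lexicographically least accepting string of length 3.

yxy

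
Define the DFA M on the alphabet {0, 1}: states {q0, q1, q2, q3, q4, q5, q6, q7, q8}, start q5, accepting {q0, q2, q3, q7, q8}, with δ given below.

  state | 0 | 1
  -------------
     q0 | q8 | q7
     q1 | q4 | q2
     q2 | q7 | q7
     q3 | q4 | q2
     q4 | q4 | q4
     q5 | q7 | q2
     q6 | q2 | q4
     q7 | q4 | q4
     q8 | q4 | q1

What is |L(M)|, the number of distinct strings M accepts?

4

The useful subgraph on states {q2, q5, q7} is acyclic, so L(M) is finite; the longest accepting path visits 3 useful states, giving maximum string length 2.
Counting accepting paths from q5 by length: 2 of length 1, 2 of length 2. Total 4.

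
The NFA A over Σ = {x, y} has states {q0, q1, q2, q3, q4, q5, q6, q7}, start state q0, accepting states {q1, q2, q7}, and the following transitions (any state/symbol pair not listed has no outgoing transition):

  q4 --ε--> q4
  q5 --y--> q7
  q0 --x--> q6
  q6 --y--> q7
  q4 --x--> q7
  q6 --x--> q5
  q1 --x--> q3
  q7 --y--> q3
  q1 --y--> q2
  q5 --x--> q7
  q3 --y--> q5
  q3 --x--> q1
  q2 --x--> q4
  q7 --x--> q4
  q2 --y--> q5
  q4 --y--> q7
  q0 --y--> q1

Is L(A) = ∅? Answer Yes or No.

No

The string y is accepted: the run q0 → q1 ends in the accepting state q1.
Since at least one string is accepted, L(A) is not empty.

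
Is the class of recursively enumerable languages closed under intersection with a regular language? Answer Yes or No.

Yes

First check the input against a DFA for the regular language; if it passes, run the recogniser for L and accept when it does.
So the recursively enumerable languages are closed under intersection with a regular language.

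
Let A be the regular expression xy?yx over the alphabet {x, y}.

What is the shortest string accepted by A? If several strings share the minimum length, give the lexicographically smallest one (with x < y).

By inspection of the expression, no string of length less than 3 matches, and xyx is the lexicographically first match of length 3.

xyx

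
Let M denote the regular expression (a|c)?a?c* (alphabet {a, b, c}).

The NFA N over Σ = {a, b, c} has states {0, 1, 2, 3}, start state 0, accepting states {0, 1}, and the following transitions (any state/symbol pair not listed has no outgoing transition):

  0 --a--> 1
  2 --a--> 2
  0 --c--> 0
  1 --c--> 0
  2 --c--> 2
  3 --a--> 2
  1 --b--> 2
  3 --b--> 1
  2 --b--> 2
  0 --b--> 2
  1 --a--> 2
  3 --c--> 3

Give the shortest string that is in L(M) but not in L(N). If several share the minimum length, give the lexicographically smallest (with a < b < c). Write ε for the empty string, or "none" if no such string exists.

aa

The string aa is accepted by M but not by N.
No shorter string lies in the difference, and aa is the lexicographically first length-2 string in L(M) \ L(N).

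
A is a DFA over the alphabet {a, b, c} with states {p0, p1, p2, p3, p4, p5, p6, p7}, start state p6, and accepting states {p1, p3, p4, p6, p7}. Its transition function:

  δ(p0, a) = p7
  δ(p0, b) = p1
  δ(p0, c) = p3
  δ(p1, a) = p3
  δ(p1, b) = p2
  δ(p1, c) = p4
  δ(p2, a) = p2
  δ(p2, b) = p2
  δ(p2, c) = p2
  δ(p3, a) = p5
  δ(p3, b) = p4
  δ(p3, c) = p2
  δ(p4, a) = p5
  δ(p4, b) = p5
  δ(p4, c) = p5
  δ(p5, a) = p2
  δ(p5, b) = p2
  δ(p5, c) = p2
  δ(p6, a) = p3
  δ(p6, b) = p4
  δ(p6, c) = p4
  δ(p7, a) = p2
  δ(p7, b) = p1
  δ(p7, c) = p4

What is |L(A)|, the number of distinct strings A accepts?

5

The useful subgraph on states {p3, p4, p6} is acyclic, so L(A) is finite; the longest accepting path visits 3 useful states, giving maximum string length 2.
Counting accepting paths from p6 by length: 1 of length 0, 3 of length 1, 1 of length 2. Total 5.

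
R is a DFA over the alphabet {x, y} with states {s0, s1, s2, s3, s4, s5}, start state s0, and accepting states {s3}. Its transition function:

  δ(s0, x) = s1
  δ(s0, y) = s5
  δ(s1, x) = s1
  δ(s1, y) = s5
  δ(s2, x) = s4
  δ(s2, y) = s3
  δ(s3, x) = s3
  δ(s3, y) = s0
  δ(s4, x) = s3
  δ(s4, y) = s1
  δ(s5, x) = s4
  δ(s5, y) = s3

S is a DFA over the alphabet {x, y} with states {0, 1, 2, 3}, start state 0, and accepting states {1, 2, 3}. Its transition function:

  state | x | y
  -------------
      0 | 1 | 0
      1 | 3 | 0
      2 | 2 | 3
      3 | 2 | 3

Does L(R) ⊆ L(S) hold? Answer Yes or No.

The string yy is in L(R) but not in L(S).
So L(R) ⊄ L(S).

No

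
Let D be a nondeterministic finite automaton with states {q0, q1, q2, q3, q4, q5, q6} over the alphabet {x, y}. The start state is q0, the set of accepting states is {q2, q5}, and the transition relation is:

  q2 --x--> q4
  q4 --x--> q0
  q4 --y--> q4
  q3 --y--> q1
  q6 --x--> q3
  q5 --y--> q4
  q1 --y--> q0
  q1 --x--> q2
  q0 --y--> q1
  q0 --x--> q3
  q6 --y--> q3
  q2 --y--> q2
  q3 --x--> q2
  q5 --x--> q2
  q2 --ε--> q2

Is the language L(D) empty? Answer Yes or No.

The string xx is accepted: the run q0 → q3 → q2 ends in the accepting state q2.
Since at least one string is accepted, L(D) is not empty.

No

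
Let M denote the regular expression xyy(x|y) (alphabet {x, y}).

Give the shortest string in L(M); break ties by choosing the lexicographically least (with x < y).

xyyx

By inspection of the expression, no string of length less than 4 matches, and xyyx is the lexicographically first match of length 4.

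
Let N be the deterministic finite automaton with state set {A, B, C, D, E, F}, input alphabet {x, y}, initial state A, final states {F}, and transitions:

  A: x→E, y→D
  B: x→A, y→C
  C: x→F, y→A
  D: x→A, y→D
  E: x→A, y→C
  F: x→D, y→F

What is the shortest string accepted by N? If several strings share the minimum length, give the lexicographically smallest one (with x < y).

A breadth-first search from A reaches an accepting state first via the path A → E → C → F on input xyx.
No string of length < 3 is accepted (BFS exhausts all shorter strings without reaching an accepting state), and xyx is the lexicographically least accepting string of length 3.

xyx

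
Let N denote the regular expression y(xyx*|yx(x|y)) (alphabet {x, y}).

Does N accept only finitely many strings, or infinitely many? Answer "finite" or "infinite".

infinite

The expression contains a Kleene star applied to a subexpression that matches at least one nonempty string, so it matches strings of unbounded length.
Hence L(N) is infinite.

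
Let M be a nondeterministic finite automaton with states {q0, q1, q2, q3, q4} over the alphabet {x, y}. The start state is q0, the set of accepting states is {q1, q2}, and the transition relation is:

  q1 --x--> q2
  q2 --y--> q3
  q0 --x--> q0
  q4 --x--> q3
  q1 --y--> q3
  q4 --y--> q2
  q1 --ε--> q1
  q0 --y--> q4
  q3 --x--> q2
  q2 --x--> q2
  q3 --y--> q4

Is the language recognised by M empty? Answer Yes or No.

No

The string yy is accepted: the run q0 → q4 → q2 ends in the accepting state q2.
Since at least one string is accepted, L(M) is not empty.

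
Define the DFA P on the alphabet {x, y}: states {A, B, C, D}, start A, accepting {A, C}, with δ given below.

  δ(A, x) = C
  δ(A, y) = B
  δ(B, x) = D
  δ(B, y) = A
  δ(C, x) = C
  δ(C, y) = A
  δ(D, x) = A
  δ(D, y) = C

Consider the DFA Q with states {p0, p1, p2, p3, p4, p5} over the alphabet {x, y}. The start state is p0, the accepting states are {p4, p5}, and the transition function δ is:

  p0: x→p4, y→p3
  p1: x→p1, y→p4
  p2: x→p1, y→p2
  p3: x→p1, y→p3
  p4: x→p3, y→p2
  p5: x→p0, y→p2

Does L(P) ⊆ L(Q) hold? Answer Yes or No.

The empty string ε is in L(P) but not in L(Q).
So L(P) ⊄ L(Q).

No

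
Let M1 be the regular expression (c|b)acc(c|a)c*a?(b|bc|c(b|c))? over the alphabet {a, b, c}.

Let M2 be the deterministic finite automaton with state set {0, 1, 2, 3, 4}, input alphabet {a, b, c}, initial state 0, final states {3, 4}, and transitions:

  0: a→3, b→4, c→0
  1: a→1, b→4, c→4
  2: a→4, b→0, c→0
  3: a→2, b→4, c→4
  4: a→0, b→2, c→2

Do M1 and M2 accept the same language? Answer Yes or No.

The string baccc is accepted by M1 but rejected by M2.
So L(M1) ≠ L(M2).

No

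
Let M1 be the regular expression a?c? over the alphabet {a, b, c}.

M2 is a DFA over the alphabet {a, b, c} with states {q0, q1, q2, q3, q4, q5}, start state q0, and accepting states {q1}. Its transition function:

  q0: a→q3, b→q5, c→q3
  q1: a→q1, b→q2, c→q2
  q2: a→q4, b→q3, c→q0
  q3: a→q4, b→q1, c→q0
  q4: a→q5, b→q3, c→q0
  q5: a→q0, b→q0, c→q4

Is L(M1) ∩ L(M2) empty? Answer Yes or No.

Yes

Converting the expression M1 to a DFA (subset construction, then merging equivalent states) gives the minimal DFA with states {r0, r1, r2, r3}, start state r0, accepting states {r0, r1, r3} and transitions r0: a→r1, b→r2, c→r3; r1: a→r2, b→r2, c→r3; r2: a→r2, b→r2, c→r2; r3: a→r2, b→r2, c→r2.
Exploring the product automaton M1 × M2 from the start pair (r0, q0), following both machines on each input symbol, reaches 10 state pairs: (r0, q0), (r1, q3), (r2, q5), (r3, q3), (r2, q4), (r2, q1), (r3, q0), (r2, q0), (r2, q3), (r2, q2).
M1 accepts in {r0, r1, r3} and M2 accepts in {q1}; no reachable pair has both components accepting, so no string drives both machines to acceptance simultaneously and L(M1) ∩ L(M2) = ∅.
So no string is accepted by both, and the intersection is empty.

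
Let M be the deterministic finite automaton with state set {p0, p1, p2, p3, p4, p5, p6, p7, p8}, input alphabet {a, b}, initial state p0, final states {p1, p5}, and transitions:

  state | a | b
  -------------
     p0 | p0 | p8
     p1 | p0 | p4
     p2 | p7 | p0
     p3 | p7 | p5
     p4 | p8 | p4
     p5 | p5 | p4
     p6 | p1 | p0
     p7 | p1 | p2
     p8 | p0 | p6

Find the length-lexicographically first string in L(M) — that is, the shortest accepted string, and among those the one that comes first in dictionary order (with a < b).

bba

A breadth-first search from p0 reaches an accepting state first via the path p0 → p8 → p6 → p1 on input bba.
No string of length < 3 is accepted (BFS exhausts all shorter strings without reaching an accepting state), and bba is the lexicographically least accepting string of length 3.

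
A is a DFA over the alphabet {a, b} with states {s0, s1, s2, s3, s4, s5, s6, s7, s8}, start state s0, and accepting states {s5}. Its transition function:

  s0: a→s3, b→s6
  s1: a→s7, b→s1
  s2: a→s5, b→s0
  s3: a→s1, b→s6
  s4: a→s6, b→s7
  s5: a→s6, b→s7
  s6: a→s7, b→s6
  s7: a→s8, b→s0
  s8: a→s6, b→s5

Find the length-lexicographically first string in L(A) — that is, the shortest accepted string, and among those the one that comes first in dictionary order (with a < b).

A breadth-first search from s0 reaches an accepting state first via the path s0 → s6 → s7 → s8 → s5 on input baab.
No string of length < 4 is accepted (BFS exhausts all shorter strings without reaching an accepting state), and baab is the lexicographically least accepting string of length 4.

baab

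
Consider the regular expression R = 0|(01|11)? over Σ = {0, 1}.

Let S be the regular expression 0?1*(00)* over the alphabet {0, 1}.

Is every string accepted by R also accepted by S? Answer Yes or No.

Yes

Converting the expression R to a DFA (subset construction, then merging equivalent states) gives the minimal DFA with states {r0, r1, r2, r3, r4}, start state r0, accepting states {r0, r1, r4} and transitions r0: 0→r1, 1→r2; r1: 0→r3, 1→r4; r2: 0→r3, 1→r4; r3: 0→r3, 1→r3; r4: 0→r3, 1→r3.
Converting the expression S to a DFA (subset construction, then merging equivalent states) gives the minimal DFA with states {s0, s1, s2, s3, s4, s5, s6}, start state s0, accepting states {s0, s1, s2, s3, s6} and transitions s0: 0→s1, 1→s2; s1: 0→s3, 1→s2; s2: 0→s4, 1→s2; s3: 0→s3, 1→s5; s4: 0→s6, 1→s5; s5: 0→s5, 1→s5; s6: 0→s4, 1→s5.
Exploring the product automaton R × S from the start pair (r0, s0), following both machines on each input symbol, reaches 9 state pairs: (r0, s0), (r1, s1), (r2, s2), (r3, s3), (r4, s2), (r3, s4), (r3, s5), (r3, s2), (r3, s6).
R accepts in {r0, r1, r4} and S accepts in {s0, s1, s2, s3, s6}. The reachable pairs whose R-component is accepting are (r0, s0), (r1, s1), (r4, s2); in each of them the S-component is accepting too, so the product for L(R) \ L(S) (R-component accepting, S-component rejecting) has no reachable accepting pair and the difference is empty.
Hence every string in L(R) is also in L(S).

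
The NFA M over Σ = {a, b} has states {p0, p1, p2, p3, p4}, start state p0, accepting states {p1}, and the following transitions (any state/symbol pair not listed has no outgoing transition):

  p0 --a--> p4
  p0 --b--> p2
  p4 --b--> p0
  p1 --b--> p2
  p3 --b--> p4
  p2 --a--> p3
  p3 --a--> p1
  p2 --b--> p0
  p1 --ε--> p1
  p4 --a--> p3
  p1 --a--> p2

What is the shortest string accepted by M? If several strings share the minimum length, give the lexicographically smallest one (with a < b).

aaa

A breadth-first search from p0 reaches an accepting state first via the path p0 → p4 → p3 → p1 on input aaa.
No string of length < 3 is accepted (BFS exhausts all shorter strings without reaching an accepting state), and aaa is the lexicographically least accepting string of length 3.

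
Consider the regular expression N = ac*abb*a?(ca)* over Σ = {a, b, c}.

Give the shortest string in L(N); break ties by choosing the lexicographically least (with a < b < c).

aab

By inspection of the expression, no string of length less than 3 matches, and aab is the lexicographically first match of length 3.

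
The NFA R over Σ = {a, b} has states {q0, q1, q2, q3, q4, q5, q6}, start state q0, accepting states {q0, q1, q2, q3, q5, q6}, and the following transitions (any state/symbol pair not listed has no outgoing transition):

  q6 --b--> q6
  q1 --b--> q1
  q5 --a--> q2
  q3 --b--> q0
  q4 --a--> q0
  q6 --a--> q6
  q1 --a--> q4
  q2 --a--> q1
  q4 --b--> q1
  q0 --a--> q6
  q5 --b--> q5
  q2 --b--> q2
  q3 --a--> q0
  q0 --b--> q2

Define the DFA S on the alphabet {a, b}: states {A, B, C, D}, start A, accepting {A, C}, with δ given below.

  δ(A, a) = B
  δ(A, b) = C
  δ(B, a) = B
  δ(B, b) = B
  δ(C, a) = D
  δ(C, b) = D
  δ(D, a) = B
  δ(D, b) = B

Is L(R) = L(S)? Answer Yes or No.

The string a is accepted by R but rejected by S.
So L(R) ≠ L(S).

No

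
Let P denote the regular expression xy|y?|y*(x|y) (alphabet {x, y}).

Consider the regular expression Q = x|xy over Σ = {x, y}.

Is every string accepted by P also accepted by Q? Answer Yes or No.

No

The empty string ε is in L(P) but not in L(Q).
So L(P) ⊄ L(Q).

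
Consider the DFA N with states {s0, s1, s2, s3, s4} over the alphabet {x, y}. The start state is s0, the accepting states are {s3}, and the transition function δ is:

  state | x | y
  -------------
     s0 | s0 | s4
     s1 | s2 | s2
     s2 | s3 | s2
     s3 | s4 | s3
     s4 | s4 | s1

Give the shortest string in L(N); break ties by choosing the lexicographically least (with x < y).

A breadth-first search from s0 reaches an accepting state first via the path s0 → s4 → s1 → s2 → s3 on input yyxx.
No string of length < 4 is accepted (BFS exhausts all shorter strings without reaching an accepting state), and yyxx is the lexicographically least accepting string of length 4.

yyxx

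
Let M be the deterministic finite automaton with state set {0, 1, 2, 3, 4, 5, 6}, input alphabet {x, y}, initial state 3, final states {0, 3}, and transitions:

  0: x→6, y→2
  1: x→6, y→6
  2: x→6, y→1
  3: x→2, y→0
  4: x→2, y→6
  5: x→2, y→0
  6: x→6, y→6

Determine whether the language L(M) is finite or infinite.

finite

The useful states (reachable from 3 and able to reach an accepting state) are {0, 3}.
Restricted to these states the transition graph has no cycle, so every accepting path has bounded length and L is finite.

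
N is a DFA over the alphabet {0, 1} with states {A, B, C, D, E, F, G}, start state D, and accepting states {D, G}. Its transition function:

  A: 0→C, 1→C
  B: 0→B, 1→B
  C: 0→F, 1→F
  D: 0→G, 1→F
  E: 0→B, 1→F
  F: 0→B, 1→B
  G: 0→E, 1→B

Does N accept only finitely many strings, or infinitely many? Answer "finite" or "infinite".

finite

The useful states (reachable from D and able to reach an accepting state) are {D, G}.
Restricted to these states the transition graph has no cycle, so every accepting path has bounded length and L is finite.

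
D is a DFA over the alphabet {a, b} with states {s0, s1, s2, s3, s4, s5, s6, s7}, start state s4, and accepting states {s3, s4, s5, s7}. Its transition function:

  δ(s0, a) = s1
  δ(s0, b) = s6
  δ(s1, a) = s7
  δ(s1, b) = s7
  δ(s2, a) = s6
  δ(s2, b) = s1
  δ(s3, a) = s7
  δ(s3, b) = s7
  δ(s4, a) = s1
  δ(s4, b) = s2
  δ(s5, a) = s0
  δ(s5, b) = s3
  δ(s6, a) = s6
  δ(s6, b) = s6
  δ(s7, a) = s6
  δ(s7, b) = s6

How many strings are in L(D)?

The useful subgraph on states {s1, s2, s4, s7} is acyclic, so L(D) is finite; the longest accepting path visits 4 useful states, giving maximum string length 3.
Counting accepting paths from s4 by length: 1 of length 0, 2 of length 2, 2 of length 3. Total 5.

5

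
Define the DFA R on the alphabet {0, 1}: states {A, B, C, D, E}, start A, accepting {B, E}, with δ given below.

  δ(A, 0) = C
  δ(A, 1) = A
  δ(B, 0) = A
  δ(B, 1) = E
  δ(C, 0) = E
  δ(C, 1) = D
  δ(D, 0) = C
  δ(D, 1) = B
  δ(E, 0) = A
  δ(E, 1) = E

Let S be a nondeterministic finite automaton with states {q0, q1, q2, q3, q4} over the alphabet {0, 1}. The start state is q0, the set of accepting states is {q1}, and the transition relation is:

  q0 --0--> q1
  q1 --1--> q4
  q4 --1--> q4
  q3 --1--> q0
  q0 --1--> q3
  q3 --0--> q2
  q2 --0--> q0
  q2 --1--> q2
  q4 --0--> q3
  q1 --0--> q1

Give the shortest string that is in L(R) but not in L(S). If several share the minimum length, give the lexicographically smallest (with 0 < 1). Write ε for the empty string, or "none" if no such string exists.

The string 001 is accepted by R but not by S.
No shorter string lies in the difference, and 001 is the lexicographically first length-3 string in L(R) \ L(S).

001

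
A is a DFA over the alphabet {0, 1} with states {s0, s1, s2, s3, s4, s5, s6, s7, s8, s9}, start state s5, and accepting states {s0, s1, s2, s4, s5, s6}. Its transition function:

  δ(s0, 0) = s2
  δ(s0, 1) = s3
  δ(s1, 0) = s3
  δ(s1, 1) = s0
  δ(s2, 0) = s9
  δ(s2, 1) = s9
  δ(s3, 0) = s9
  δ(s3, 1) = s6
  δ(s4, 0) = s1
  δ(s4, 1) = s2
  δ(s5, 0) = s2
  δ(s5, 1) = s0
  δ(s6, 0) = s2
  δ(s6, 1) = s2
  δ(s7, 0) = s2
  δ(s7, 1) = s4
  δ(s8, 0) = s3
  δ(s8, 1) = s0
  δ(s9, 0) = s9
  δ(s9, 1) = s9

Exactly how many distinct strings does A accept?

The useful subgraph on states {s0, s2, s3, s5, s6} is acyclic, so L(A) is finite; the longest accepting path visits 5 useful states, giving maximum string length 4.
Counting accepting paths from s5 by length: 1 of length 0, 2 of length 1, 1 of length 2, 1 of length 3, 2 of length 4. Total 7.

7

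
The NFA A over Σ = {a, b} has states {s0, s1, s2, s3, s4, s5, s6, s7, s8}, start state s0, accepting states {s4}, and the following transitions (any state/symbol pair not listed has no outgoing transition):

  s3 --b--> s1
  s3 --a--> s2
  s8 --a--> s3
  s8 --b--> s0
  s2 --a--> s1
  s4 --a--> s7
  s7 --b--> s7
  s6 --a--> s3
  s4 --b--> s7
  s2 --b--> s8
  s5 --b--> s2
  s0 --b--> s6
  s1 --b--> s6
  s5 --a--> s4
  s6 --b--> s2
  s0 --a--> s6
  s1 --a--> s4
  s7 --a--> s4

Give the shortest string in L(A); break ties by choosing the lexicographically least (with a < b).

A breadth-first search from s0 reaches an accepting state first via the path s0 → s6 → s3 → s1 → s4 on input aaba.
No string of length < 4 is accepted (BFS exhausts all shorter strings without reaching an accepting state), and aaba is the lexicographically least accepting string of length 4.

aaba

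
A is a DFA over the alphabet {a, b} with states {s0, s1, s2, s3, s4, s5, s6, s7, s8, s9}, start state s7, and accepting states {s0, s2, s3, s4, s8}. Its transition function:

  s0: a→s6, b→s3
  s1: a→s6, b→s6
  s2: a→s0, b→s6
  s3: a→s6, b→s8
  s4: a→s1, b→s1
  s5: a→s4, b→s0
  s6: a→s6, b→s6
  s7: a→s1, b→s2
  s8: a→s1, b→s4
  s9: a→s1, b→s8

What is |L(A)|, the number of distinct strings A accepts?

5

The useful subgraph on states {s0, s2, s3, s4, s7, s8} is acyclic, so L(A) is finite; the longest accepting path visits 6 useful states, giving maximum string length 5.
Counting accepting paths from s7 by length: 1 of length 1, 1 of length 2, 1 of length 3, 1 of length 4, 1 of length 5. Total 5.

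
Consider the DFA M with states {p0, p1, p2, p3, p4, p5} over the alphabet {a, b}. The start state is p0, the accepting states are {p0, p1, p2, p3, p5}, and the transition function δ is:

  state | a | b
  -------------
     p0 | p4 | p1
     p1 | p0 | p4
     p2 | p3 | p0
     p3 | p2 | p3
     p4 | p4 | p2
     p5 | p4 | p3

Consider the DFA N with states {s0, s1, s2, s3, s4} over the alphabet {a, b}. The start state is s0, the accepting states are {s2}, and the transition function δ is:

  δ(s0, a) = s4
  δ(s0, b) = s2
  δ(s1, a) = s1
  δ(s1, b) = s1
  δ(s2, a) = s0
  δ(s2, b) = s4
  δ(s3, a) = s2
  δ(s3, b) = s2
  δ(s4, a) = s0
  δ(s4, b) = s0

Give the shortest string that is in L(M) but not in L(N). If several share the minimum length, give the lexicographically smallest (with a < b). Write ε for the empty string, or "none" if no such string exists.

ε

The empty string ε is accepted by M but not by N.
Since ε is the unique shortest string, it is the required witness.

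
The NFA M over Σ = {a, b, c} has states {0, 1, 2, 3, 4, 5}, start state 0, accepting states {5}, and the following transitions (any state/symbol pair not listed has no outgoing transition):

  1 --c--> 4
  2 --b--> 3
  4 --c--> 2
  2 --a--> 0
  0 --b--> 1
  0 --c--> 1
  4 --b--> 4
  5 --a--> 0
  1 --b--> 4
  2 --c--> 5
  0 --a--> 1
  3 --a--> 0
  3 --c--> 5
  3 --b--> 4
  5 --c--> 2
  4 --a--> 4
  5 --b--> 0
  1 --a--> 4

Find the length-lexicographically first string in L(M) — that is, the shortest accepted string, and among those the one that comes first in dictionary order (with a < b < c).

A breadth-first search from 0 reaches an accepting state first via the path 0 → 1 → 4 → 2 → 5 on input aacc.
No string of length < 4 is accepted (BFS exhausts all shorter strings without reaching an accepting state), and aacc is the lexicographically least accepting string of length 4.

aacc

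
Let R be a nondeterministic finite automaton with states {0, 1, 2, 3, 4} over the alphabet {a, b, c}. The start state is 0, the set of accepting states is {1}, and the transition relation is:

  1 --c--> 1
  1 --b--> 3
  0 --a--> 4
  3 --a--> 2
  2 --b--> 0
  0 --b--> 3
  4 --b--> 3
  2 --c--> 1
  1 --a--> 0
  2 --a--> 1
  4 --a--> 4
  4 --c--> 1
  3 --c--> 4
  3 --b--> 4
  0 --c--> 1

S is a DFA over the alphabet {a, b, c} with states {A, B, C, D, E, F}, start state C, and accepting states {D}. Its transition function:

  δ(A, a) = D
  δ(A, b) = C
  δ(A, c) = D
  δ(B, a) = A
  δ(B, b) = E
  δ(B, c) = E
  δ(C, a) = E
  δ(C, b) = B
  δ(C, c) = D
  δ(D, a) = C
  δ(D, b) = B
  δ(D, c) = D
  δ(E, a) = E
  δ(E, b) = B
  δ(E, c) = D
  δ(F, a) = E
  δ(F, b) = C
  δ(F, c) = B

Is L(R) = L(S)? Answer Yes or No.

Exploring the product automaton R × S from the start pair (0, C), following both machines on each input symbol, reaches 5 state pairs: (0, C), (4, E), (3, B), (1, D), (2, A).
R accepts in {1} and S accepts in {D}. In every reachable pair the two components are either both accepting — (1, D) — or both non-accepting, so no string is accepted by exactly one of the machines: L(R) \ L(S) and L(S) \ L(R) are both empty.
Hence every string is accepted by R iff it is accepted by S, and the two languages coincide.

Yes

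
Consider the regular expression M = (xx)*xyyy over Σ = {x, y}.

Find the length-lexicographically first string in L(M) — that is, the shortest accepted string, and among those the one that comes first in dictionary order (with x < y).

By inspection of the expression, no string of length less than 4 matches, and xyyy is the lexicographically first match of length 4.

xyyy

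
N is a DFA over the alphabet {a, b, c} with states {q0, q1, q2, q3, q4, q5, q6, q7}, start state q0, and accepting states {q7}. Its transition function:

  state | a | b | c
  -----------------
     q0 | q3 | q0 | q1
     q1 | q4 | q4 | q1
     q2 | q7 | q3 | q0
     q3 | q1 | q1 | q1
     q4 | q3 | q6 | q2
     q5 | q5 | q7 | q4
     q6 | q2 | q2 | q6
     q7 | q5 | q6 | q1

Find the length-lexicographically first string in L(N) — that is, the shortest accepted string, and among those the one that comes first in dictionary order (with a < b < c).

A breadth-first search from q0 reaches an accepting state first via the path q0 → q1 → q4 → q2 → q7 on input caca.
No string of length < 4 is accepted (BFS exhausts all shorter strings without reaching an accepting state), and caca is the lexicographically least accepting string of length 4.

caca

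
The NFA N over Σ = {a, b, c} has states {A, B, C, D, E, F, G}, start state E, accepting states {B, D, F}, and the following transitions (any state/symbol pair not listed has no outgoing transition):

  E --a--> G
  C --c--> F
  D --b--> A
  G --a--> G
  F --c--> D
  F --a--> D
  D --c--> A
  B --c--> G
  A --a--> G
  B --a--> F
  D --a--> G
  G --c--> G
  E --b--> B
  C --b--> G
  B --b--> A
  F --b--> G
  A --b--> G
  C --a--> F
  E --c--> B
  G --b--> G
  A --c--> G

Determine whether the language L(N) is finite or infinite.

finite

The useful states (reachable from E and able to reach an accepting state) are {B, D, E, F}.
Restricted to these states the transition graph has no cycle, so every accepting path has bounded length and L is finite.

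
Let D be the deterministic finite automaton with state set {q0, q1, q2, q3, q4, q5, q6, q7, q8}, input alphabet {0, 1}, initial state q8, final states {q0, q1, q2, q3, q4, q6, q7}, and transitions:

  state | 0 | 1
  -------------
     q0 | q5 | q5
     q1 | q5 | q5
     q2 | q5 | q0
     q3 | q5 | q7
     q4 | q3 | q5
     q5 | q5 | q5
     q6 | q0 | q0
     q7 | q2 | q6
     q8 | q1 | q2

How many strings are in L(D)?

3

The useful subgraph on states {q0, q1, q2, q8} is acyclic, so L(D) is finite; the longest accepting path visits 3 useful states, giving maximum string length 2.
Counting accepting paths from q8 by length: 2 of length 1, 1 of length 2. Total 3.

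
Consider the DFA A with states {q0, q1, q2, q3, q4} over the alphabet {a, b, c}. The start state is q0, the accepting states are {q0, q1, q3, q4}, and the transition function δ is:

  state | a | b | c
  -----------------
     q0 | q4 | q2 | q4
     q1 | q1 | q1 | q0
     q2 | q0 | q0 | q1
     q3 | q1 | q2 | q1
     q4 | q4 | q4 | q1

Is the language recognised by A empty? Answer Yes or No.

The empty string ε is accepted: the run q0 ends in the accepting state q0.
Since at least one string is accepted, L(A) is not empty.

No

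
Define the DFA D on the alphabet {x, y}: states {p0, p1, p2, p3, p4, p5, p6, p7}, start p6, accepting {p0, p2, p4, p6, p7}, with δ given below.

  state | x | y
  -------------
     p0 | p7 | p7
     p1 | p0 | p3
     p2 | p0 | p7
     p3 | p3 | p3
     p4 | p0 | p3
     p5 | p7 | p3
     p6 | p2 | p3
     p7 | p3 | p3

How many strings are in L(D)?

6

The useful subgraph on states {p0, p2, p6, p7} is acyclic, so L(D) is finite; the longest accepting path visits 4 useful states, giving maximum string length 3.
Counting accepting paths from p6 by length: 1 of length 0, 1 of length 1, 2 of length 2, 2 of length 3. Total 6.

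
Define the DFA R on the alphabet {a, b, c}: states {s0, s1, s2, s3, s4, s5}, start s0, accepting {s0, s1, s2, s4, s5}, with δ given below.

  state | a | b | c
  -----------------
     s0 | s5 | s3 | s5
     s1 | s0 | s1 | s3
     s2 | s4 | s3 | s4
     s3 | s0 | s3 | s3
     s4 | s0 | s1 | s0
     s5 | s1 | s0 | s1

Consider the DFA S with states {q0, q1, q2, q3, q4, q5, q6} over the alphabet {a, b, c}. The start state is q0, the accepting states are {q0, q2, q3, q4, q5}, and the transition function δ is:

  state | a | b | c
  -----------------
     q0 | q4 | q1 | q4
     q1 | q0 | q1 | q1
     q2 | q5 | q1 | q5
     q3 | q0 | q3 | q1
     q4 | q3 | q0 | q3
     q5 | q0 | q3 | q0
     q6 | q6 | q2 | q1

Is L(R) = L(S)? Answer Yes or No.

Exploring the product automaton R × S from the start pair (s0, q0), following both machines on each input symbol, reaches 4 state pairs: (s0, q0), (s5, q4), (s3, q1), (s1, q3).
R accepts in {s0, s1, s2, s4, s5} and S accepts in {q0, q2, q3, q4, q5}. In every reachable pair the two components are either both accepting — (s0, q0), (s5, q4), (s1, q3) — or both non-accepting, so no string is accepted by exactly one of the machines: L(R) \ L(S) and L(S) \ L(R) are both empty.
Hence every string is accepted by R iff it is accepted by S, and the two languages coincide.

Yes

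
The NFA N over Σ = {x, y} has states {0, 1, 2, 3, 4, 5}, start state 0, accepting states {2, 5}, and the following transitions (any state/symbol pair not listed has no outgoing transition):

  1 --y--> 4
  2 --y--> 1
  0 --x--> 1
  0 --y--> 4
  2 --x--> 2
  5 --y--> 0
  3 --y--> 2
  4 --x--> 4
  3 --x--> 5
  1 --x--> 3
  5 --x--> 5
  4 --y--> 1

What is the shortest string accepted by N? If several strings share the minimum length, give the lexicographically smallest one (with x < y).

xxx

A breadth-first search from 0 reaches an accepting state first via the path 0 → 1 → 3 → 5 on input xxx.
No string of length < 3 is accepted (BFS exhausts all shorter strings without reaching an accepting state), and xxx is the lexicographically least accepting string of length 3.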